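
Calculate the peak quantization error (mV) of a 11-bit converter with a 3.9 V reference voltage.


The maximum quantization error is +/- LSB/2.
LSB = Vref / 2^n = 3.9 / 2048 = 0.0019043 V
Max error = LSB / 2 = 0.0019043 / 2 = 0.00095215 V
Max error = 0.9521 mV

0.9521 mV


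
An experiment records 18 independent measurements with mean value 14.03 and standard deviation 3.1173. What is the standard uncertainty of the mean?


The standard uncertainty for Type A evaluation is u = s / sqrt(n).
u = 3.1173 / sqrt(18)
u = 3.1173 / 4.2426
u = 0.7348

0.7348


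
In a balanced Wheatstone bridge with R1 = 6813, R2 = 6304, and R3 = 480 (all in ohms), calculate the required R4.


At balance: R1*R4 = R2*R3, so R4 = R2*R3/R1.
R4 = 6304 * 480 / 6813
R4 = 3025920 / 6813
R4 = 444.14 ohm

444.14 ohm


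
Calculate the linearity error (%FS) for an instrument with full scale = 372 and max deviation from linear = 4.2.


Linearity error = (max deviation / full scale) * 100%.
Linearity = (4.2 / 372) * 100
Linearity = 1.129 %FS

1.129 %FS


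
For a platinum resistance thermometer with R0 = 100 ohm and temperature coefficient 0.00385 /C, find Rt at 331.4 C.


The RTD equation: Rt = R0 * (1 + alpha * T).
Rt = 100 * (1 + 0.00385 * 331.4)
Rt = 100 * (1 + 1.27589)
Rt = 100 * 2.27589
Rt = 227.589 ohm

227.589 ohm


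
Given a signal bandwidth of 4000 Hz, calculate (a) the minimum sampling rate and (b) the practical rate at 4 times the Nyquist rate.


By Nyquist theorem, fs_min = 2 * fmax.
fs_min = 2 * 4000 = 8000 Hz
Practical rate = 4 * fs_min = 4 * 8000 = 32000 Hz

fs_min = 8000 Hz, fs_practical = 32000 Hz


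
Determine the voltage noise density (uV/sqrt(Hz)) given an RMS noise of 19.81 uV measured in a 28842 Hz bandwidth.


Noise spectral density = Vrms / sqrt(BW).
NSD = 19.81 / sqrt(28842)
NSD = 19.81 / 169.8293
NSD = 0.1166 uV/sqrt(Hz)

0.1166 uV/sqrt(Hz)


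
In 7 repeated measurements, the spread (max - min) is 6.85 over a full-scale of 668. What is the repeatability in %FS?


Repeatability = (spread / full scale) * 100%.
R = (6.85 / 668) * 100
R = 1.025 %FS

1.025 %FS


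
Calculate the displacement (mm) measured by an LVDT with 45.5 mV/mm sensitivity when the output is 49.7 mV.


Displacement = Vout / sensitivity.
d = 49.7 / 45.5
d = 1.092 mm

1.092 mm


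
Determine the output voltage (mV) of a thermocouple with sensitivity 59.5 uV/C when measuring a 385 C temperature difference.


The thermocouple output V = sensitivity * dT.
V = 59.5 uV/C * 385 C
V = 22907.5 uV
V = 22.907 mV

22.907 mV


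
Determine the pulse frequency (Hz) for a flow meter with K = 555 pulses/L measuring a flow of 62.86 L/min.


Frequency = K * Q / 60 (converting L/min to L/s).
f = 555 * 62.86 / 60
f = 34887.3 / 60
f = 581.46 Hz

581.46 Hz


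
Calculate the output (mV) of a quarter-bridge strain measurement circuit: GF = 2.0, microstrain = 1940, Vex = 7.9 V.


Quarter bridge output: Vout = (GF * epsilon * Vex) / 4.
Vout = (2.0 * 1940e-6 * 7.9) / 4
Vout = 0.030652 / 4 V
Vout = 0.007663 V = 7.663 mV

7.663 mV


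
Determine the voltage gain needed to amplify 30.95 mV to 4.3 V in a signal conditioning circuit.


Gain = Vout / Vin (converting to same units).
G = 4.3 V / 30.95 mV
G = 4300.0 mV / 30.95 mV
G = 138.93

138.93


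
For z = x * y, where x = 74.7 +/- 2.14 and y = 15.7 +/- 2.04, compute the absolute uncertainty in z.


For a product z = x*y, the relative uncertainty is:
uz/z = sqrt((ux/x)^2 + (uy/y)^2)
Relative uncertainties: ux/x = 2.14/74.7 = 0.028648
uy/y = 2.04/15.7 = 0.129936
z = 74.7 * 15.7 = 1172.8
uz = 1172.8 * sqrt(0.028648^2 + 0.129936^2) = 156.048

156.048


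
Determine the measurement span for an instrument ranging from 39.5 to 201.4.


Span = upper range - lower range.
Span = 201.4 - (39.5)
Span = 161.9

161.9


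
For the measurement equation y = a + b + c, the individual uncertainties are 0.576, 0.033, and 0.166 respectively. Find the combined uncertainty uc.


For a sum of independent quantities, uc = sqrt(u1^2 + u2^2 + u3^2).
uc = sqrt(0.576^2 + 0.033^2 + 0.166^2)
uc = sqrt(0.331776 + 0.001089 + 0.027556)
uc = 0.6004

0.6004


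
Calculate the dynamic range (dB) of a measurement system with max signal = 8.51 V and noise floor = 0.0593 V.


Dynamic range = 20 * log10(Vmax / Vnoise).
DR = 20 * log10(8.51 / 0.0593)
DR = 20 * log10(143.51)
DR = 43.14 dB

43.14 dB


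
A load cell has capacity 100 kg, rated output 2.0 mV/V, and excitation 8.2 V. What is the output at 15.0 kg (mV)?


Vout = rated_output * Vex * (load / capacity).
Vout = 2.0 * 8.2 * (15.0 / 100)
Vout = 2.0 * 8.2 * 0.15
Vout = 2.46 mV

2.46 mV


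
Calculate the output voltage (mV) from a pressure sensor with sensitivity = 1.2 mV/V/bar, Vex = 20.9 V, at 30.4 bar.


Output = sensitivity * Vex * P.
Vout = 1.2 * 20.9 * 30.4
Vout = 25.08 * 30.4
Vout = 762.43 mV

762.43 mV


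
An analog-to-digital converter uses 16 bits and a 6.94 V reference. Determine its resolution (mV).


The resolution (LSB) of an ADC is Vref / 2^n.
LSB = 6.94 / 2^16
LSB = 6.94 / 65536
LSB = 0.0001059 V = 0.105896 mV

0.105896 mV


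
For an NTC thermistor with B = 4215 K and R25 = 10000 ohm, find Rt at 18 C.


NTC thermistor equation: Rt = R25 * exp(B * (1/T - 1/T25)).
T in Kelvin: 291.15 K, T25 = 298.15 K
1/T - 1/T25 = 1/291.15 - 1/298.15 = 8.064e-05
B * (1/T - 1/T25) = 4215 * 8.064e-05 = 0.3399
Rt = 10000 * exp(0.3399) = 14048.0 ohm

14048.0 ohm


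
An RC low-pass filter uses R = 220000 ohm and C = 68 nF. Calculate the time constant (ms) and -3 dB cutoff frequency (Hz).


Time constant: tau = R * C.
tau = 220000 * 6.80e-08 = 0.01496 s
tau = 14.96 ms
Cutoff frequency: fc = 1 / (2*pi*R*C).
fc = 1 / (2*pi*0.01496) = 10.64 Hz

tau = 14.96 ms, fc = 10.64 Hz


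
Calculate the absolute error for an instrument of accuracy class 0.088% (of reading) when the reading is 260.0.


Absolute error = (accuracy% / 100) * reading.
Error = (0.088 / 100) * 260.0
Error = 0.00088 * 260.0
Error = 0.2288

0.2288


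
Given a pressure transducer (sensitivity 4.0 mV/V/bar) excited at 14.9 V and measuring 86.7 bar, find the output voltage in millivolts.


Output = sensitivity * Vex * P.
Vout = 4.0 * 14.9 * 86.7
Vout = 59.6 * 86.7
Vout = 5167.32 mV

5167.32 mV


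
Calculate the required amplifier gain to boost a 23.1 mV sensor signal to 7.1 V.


Gain = Vout / Vin (converting to same units).
G = 7.1 V / 23.1 mV
G = 7100.0 mV / 23.1 mV
G = 307.36

307.36


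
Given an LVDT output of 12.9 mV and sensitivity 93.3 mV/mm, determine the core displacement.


Displacement = Vout / sensitivity.
d = 12.9 / 93.3
d = 0.138 mm

0.138 mm


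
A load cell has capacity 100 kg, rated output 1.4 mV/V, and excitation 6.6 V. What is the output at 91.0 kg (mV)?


Vout = rated_output * Vex * (load / capacity).
Vout = 1.4 * 6.6 * (91.0 / 100)
Vout = 1.4 * 6.6 * 0.91
Vout = 8.408 mV

8.408 mV


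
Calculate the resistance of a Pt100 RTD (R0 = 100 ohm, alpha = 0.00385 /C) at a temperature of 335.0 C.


The RTD equation: Rt = R0 * (1 + alpha * T).
Rt = 100 * (1 + 0.00385 * 335.0)
Rt = 100 * (1 + 1.28975)
Rt = 100 * 2.28975
Rt = 228.975 ohm

228.975 ohm


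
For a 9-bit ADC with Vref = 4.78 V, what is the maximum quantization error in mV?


The maximum quantization error is +/- LSB/2.
LSB = Vref / 2^n = 4.78 / 512 = 0.00933594 V
Max error = LSB / 2 = 0.00933594 / 2 = 0.00466797 V
Max error = 4.668 mV

4.668 mV


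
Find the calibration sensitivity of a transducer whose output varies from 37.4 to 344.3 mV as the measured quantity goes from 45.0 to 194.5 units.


Sensitivity = (y2 - y1) / (x2 - x1).
S = (344.3 - 37.4) / (194.5 - 45.0)
S = 306.9 / 149.5
S = 2.0528 mV/unit

2.0528 mV/unit


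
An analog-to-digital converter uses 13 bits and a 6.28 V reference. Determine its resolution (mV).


The resolution (LSB) of an ADC is Vref / 2^n.
LSB = 6.28 / 2^13
LSB = 6.28 / 8192
LSB = 0.0007666 V = 0.76660156 mV

0.76660156 mV


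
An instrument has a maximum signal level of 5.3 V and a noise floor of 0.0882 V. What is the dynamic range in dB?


Dynamic range = 20 * log10(Vmax / Vnoise).
DR = 20 * log10(5.3 / 0.0882)
DR = 20 * log10(60.09)
DR = 35.58 dB

35.58 dB


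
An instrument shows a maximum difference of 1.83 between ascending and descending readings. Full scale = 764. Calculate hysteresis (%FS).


Hysteresis = (max difference / full scale) * 100%.
H = (1.83 / 764) * 100
H = 0.24 %FS

0.24 %FS


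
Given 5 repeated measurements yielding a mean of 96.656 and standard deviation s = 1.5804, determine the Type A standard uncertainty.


The standard uncertainty for Type A evaluation is u = s / sqrt(n).
u = 1.5804 / sqrt(5)
u = 1.5804 / 2.2361
u = 0.7068

0.7068


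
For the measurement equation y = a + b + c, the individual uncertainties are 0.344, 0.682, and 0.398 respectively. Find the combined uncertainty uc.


For a sum of independent quantities, uc = sqrt(u1^2 + u2^2 + u3^2).
uc = sqrt(0.344^2 + 0.682^2 + 0.398^2)
uc = sqrt(0.118336 + 0.465124 + 0.158404)
uc = 0.8613

0.8613


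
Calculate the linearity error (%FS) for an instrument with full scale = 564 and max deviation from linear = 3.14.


Linearity error = (max deviation / full scale) * 100%.
Linearity = (3.14 / 564) * 100
Linearity = 0.557 %FS

0.557 %FS


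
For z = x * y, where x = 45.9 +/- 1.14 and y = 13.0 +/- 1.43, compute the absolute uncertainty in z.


For a product z = x*y, the relative uncertainty is:
uz/z = sqrt((ux/x)^2 + (uy/y)^2)
Relative uncertainties: ux/x = 1.14/45.9 = 0.024837
uy/y = 1.43/13.0 = 0.11
z = 45.9 * 13.0 = 596.7
uz = 596.7 * sqrt(0.024837^2 + 0.11^2) = 67.289

67.289


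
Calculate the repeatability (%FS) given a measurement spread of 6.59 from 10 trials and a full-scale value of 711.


Repeatability = (spread / full scale) * 100%.
R = (6.59 / 711) * 100
R = 0.927 %FS

0.927 %FS


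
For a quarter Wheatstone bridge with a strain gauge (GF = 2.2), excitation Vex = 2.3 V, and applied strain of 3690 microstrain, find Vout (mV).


Quarter bridge output: Vout = (GF * epsilon * Vex) / 4.
Vout = (2.2 * 3690e-6 * 2.3) / 4
Vout = 0.0186714 / 4 V
Vout = 0.00466785 V = 4.6678 mV

4.6678 mV


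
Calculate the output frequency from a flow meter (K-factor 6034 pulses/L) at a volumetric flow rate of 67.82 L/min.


Frequency = K * Q / 60 (converting L/min to L/s).
f = 6034 * 67.82 / 60
f = 409225.88 / 60
f = 6820.43 Hz

6820.43 Hz


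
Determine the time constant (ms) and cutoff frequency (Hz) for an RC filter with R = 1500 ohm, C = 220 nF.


Time constant: tau = R * C.
tau = 1500 * 2.20e-07 = 0.00033 s
tau = 0.33 ms
Cutoff frequency: fc = 1 / (2*pi*R*C).
fc = 1 / (2*pi*0.00033) = 482.29 Hz

tau = 0.33 ms, fc = 482.29 Hz


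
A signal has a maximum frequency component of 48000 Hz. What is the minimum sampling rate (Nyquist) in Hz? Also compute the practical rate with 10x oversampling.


By Nyquist theorem, fs_min = 2 * fmax.
fs_min = 2 * 48000 = 96000 Hz
Practical rate = 10 * fs_min = 10 * 96000 = 960000 Hz

fs_min = 96000 Hz, fs_practical = 960000 Hz


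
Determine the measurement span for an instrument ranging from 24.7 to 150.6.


Span = upper range - lower range.
Span = 150.6 - (24.7)
Span = 125.9

125.9


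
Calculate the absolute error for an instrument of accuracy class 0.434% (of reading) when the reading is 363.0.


Absolute error = (accuracy% / 100) * reading.
Error = (0.434 / 100) * 363.0
Error = 0.00434 * 363.0
Error = 1.5754

1.5754


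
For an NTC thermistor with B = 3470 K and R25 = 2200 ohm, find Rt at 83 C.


NTC thermistor equation: Rt = R25 * exp(B * (1/T - 1/T25)).
T in Kelvin: 356.15 K, T25 = 298.15 K
1/T - 1/T25 = 1/356.15 - 1/298.15 = -0.00054621
B * (1/T - 1/T25) = 3470 * -0.00054621 = -1.8954
Rt = 2200 * exp(-1.8954) = 330.6 ohm

330.6 ohm


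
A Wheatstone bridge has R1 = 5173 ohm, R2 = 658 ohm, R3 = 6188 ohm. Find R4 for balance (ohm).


At balance: R1*R4 = R2*R3, so R4 = R2*R3/R1.
R4 = 658 * 6188 / 5173
R4 = 4071704 / 5173
R4 = 787.11 ohm

787.11 ohm


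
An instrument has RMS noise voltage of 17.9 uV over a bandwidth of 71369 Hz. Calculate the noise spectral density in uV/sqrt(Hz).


Noise spectral density = Vrms / sqrt(BW).
NSD = 17.9 / sqrt(71369)
NSD = 17.9 / 267.1498
NSD = 0.067 uV/sqrt(Hz)

0.067 uV/sqrt(Hz)


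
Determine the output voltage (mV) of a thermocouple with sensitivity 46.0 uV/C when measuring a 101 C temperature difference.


The thermocouple output V = sensitivity * dT.
V = 46.0 uV/C * 101 C
V = 4646.0 uV
V = 4.646 mV

4.646 mV


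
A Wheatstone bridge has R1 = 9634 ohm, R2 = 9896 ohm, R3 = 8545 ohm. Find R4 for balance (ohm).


At balance: R1*R4 = R2*R3, so R4 = R2*R3/R1.
R4 = 9896 * 8545 / 9634
R4 = 84561320 / 9634
R4 = 8777.38 ohm

8777.38 ohm


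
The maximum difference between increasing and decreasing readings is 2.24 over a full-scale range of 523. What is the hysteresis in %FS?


Hysteresis = (max difference / full scale) * 100%.
H = (2.24 / 523) * 100
H = 0.428 %FS

0.428 %FS


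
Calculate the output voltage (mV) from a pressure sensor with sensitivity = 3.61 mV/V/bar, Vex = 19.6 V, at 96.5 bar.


Output = sensitivity * Vex * P.
Vout = 3.61 * 19.6 * 96.5
Vout = 70.756 * 96.5
Vout = 6827.95 mV

6827.95 mV


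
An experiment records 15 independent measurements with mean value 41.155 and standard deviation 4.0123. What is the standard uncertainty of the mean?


The standard uncertainty for Type A evaluation is u = s / sqrt(n).
u = 4.0123 / sqrt(15)
u = 4.0123 / 3.873
u = 1.036

1.036


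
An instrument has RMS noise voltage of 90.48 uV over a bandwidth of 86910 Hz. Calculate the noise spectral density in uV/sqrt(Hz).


Noise spectral density = Vrms / sqrt(BW).
NSD = 90.48 / sqrt(86910)
NSD = 90.48 / 294.805
NSD = 0.3069 uV/sqrt(Hz)

0.3069 uV/sqrt(Hz)


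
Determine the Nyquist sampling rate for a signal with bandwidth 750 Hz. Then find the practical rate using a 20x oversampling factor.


By Nyquist theorem, fs_min = 2 * fmax.
fs_min = 2 * 750 = 1500 Hz
Practical rate = 20 * fs_min = 20 * 1500 = 30000 Hz

fs_min = 1500 Hz, fs_practical = 30000 Hz


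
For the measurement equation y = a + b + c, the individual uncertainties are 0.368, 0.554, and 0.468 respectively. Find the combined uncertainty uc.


For a sum of independent quantities, uc = sqrt(u1^2 + u2^2 + u3^2).
uc = sqrt(0.368^2 + 0.554^2 + 0.468^2)
uc = sqrt(0.135424 + 0.306916 + 0.219024)
uc = 0.8132

0.8132


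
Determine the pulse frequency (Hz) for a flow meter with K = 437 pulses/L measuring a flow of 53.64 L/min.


Frequency = K * Q / 60 (converting L/min to L/s).
f = 437 * 53.64 / 60
f = 23440.68 / 60
f = 390.68 Hz

390.68 Hz


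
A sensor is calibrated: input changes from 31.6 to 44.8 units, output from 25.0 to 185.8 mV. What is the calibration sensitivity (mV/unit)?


Sensitivity = (y2 - y1) / (x2 - x1).
S = (185.8 - 25.0) / (44.8 - 31.6)
S = 160.8 / 13.2
S = 12.1818 mV/unit

12.1818 mV/unit


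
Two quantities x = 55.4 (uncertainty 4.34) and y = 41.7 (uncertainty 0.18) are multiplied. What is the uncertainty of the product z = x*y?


For a product z = x*y, the relative uncertainty is:
uz/z = sqrt((ux/x)^2 + (uy/y)^2)
Relative uncertainties: ux/x = 4.34/55.4 = 0.078339
uy/y = 0.18/41.7 = 0.004317
z = 55.4 * 41.7 = 2310.2
uz = 2310.2 * sqrt(0.078339^2 + 0.004317^2) = 181.253

181.253


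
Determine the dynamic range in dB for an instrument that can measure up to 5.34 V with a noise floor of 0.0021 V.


Dynamic range = 20 * log10(Vmax / Vnoise).
DR = 20 * log10(5.34 / 0.0021)
DR = 20 * log10(2542.86)
DR = 68.11 dB

68.11 dB


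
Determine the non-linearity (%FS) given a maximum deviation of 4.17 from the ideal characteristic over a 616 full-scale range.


Linearity error = (max deviation / full scale) * 100%.
Linearity = (4.17 / 616) * 100
Linearity = 0.677 %FS

0.677 %FS


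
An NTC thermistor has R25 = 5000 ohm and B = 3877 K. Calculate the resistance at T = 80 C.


NTC thermistor equation: Rt = R25 * exp(B * (1/T - 1/T25)).
T in Kelvin: 353.15 K, T25 = 298.15 K
1/T - 1/T25 = 1/353.15 - 1/298.15 = -0.00052236
B * (1/T - 1/T25) = 3877 * -0.00052236 = -2.0252
Rt = 5000 * exp(-2.0252) = 659.8 ohm

659.8 ohm


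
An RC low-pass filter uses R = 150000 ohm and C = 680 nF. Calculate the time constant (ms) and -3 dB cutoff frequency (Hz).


Time constant: tau = R * C.
tau = 150000 * 6.80e-07 = 0.102 s
tau = 102.0 ms
Cutoff frequency: fc = 1 / (2*pi*R*C).
fc = 1 / (2*pi*0.102) = 1.56 Hz

tau = 102.0 ms, fc = 1.56 Hz


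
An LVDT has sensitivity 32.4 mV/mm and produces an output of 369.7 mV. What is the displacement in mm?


Displacement = Vout / sensitivity.
d = 369.7 / 32.4
d = 11.41 mm

11.41 mm


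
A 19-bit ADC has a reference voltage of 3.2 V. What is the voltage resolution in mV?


The resolution (LSB) of an ADC is Vref / 2^n.
LSB = 3.2 / 2^19
LSB = 3.2 / 524288
LSB = 6.1e-06 V = 0.00610352 mV

0.00610352 mV


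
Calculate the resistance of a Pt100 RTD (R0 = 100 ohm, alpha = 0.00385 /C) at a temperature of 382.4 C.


The RTD equation: Rt = R0 * (1 + alpha * T).
Rt = 100 * (1 + 0.00385 * 382.4)
Rt = 100 * (1 + 1.47224)
Rt = 100 * 2.47224
Rt = 247.224 ohm

247.224 ohm


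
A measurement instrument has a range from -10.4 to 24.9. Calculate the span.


Span = upper range - lower range.
Span = 24.9 - (-10.4)
Span = 35.3

35.3


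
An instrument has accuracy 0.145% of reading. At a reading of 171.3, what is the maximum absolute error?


Absolute error = (accuracy% / 100) * reading.
Error = (0.145 / 100) * 171.3
Error = 0.00145 * 171.3
Error = 0.2484

0.2484


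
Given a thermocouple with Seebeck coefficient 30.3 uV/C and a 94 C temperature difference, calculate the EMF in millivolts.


The thermocouple output V = sensitivity * dT.
V = 30.3 uV/C * 94 C
V = 2848.2 uV
V = 2.848 mV

2.848 mV


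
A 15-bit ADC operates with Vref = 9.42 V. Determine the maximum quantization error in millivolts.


The maximum quantization error is +/- LSB/2.
LSB = Vref / 2^n = 9.42 / 32768 = 0.00028748 V
Max error = LSB / 2 = 0.00028748 / 2 = 0.00014374 V
Max error = 0.1437 mV

0.1437 mV


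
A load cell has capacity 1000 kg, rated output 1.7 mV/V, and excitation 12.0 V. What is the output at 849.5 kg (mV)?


Vout = rated_output * Vex * (load / capacity).
Vout = 1.7 * 12.0 * (849.5 / 1000)
Vout = 1.7 * 12.0 * 0.8495
Vout = 17.33 mV

17.33 mV


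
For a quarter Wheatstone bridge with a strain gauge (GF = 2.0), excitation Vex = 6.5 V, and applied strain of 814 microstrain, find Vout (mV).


Quarter bridge output: Vout = (GF * epsilon * Vex) / 4.
Vout = (2.0 * 814e-6 * 6.5) / 4
Vout = 0.010582 / 4 V
Vout = 0.0026455 V = 2.6455 mV

2.6455 mV


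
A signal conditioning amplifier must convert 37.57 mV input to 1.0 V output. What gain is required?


Gain = Vout / Vin (converting to same units).
G = 1.0 V / 37.57 mV
G = 1000.0 mV / 37.57 mV
G = 26.62

26.62


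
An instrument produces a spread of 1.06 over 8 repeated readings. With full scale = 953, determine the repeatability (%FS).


Repeatability = (spread / full scale) * 100%.
R = (1.06 / 953) * 100
R = 0.111 %FS

0.111 %FS


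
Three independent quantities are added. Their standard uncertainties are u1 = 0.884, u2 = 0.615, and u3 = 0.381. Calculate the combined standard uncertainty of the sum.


For a sum of independent quantities, uc = sqrt(u1^2 + u2^2 + u3^2).
uc = sqrt(0.884^2 + 0.615^2 + 0.381^2)
uc = sqrt(0.781456 + 0.378225 + 0.145161)
uc = 1.1423

1.1423


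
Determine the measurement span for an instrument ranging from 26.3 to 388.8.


Span = upper range - lower range.
Span = 388.8 - (26.3)
Span = 362.5

362.5


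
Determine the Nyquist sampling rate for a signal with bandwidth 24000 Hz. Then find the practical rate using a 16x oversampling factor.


By Nyquist theorem, fs_min = 2 * fmax.
fs_min = 2 * 24000 = 48000 Hz
Practical rate = 16 * fs_min = 16 * 48000 = 768000 Hz

fs_min = 48000 Hz, fs_practical = 768000 Hz


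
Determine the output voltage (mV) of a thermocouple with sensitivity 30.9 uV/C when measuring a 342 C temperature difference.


The thermocouple output V = sensitivity * dT.
V = 30.9 uV/C * 342 C
V = 10567.8 uV
V = 10.568 mV

10.568 mV


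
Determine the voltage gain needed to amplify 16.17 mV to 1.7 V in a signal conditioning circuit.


Gain = Vout / Vin (converting to same units).
G = 1.7 V / 16.17 mV
G = 1700.0 mV / 16.17 mV
G = 105.13

105.13


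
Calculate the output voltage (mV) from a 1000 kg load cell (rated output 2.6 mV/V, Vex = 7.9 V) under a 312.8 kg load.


Vout = rated_output * Vex * (load / capacity).
Vout = 2.6 * 7.9 * (312.8 / 1000)
Vout = 2.6 * 7.9 * 0.3128
Vout = 6.425 mV

6.425 mV


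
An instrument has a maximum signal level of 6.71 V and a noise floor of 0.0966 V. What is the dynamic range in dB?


Dynamic range = 20 * log10(Vmax / Vnoise).
DR = 20 * log10(6.71 / 0.0966)
DR = 20 * log10(69.46)
DR = 36.83 dB

36.83 dB


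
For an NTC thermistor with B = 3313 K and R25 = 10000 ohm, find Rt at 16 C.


NTC thermistor equation: Rt = R25 * exp(B * (1/T - 1/T25)).
T in Kelvin: 289.15 K, T25 = 298.15 K
1/T - 1/T25 = 1/289.15 - 1/298.15 = 0.0001044
B * (1/T - 1/T25) = 3313 * 0.0001044 = 0.3459
Rt = 10000 * exp(0.3459) = 14132.1 ohm

14132.1 ohm


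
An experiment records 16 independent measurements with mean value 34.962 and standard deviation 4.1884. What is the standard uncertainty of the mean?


The standard uncertainty for Type A evaluation is u = s / sqrt(n).
u = 4.1884 / sqrt(16)
u = 4.1884 / 4.0
u = 1.0471

1.0471


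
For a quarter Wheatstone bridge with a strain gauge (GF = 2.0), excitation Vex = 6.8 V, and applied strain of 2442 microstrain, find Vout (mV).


Quarter bridge output: Vout = (GF * epsilon * Vex) / 4.
Vout = (2.0 * 2442e-6 * 6.8) / 4
Vout = 0.0332112 / 4 V
Vout = 0.0083028 V = 8.3028 mV

8.3028 mV


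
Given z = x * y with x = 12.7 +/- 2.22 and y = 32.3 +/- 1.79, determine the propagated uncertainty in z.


For a product z = x*y, the relative uncertainty is:
uz/z = sqrt((ux/x)^2 + (uy/y)^2)
Relative uncertainties: ux/x = 2.22/12.7 = 0.174803
uy/y = 1.79/32.3 = 0.055418
z = 12.7 * 32.3 = 410.2
uz = 410.2 * sqrt(0.174803^2 + 0.055418^2) = 75.223

75.223


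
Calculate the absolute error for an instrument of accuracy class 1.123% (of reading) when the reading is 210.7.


Absolute error = (accuracy% / 100) * reading.
Error = (1.123 / 100) * 210.7
Error = 0.01123 * 210.7
Error = 2.3662

2.3662


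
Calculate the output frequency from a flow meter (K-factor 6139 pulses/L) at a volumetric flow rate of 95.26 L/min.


Frequency = K * Q / 60 (converting L/min to L/s).
f = 6139 * 95.26 / 60
f = 584801.14 / 60
f = 9746.69 Hz

9746.69 Hz


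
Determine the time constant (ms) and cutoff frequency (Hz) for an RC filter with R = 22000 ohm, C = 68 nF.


Time constant: tau = R * C.
tau = 22000 * 6.80e-08 = 0.001496 s
tau = 1.496 ms
Cutoff frequency: fc = 1 / (2*pi*R*C).
fc = 1 / (2*pi*0.001496) = 106.39 Hz

tau = 1.496 ms, fc = 106.39 Hz


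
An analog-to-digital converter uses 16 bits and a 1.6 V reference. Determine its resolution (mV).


The resolution (LSB) of an ADC is Vref / 2^n.
LSB = 1.6 / 2^16
LSB = 1.6 / 65536
LSB = 2.441e-05 V = 0.02441406 mV

0.02441406 mV


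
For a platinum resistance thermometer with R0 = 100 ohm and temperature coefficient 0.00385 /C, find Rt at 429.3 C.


The RTD equation: Rt = R0 * (1 + alpha * T).
Rt = 100 * (1 + 0.00385 * 429.3)
Rt = 100 * (1 + 1.652805)
Rt = 100 * 2.652805
Rt = 265.28 ohm

265.28 ohm


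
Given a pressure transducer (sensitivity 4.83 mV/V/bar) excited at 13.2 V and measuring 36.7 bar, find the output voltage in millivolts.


Output = sensitivity * Vex * P.
Vout = 4.83 * 13.2 * 36.7
Vout = 63.756 * 36.7
Vout = 2339.85 mV

2339.85 mV


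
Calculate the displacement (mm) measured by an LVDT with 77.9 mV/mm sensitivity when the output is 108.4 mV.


Displacement = Vout / sensitivity.
d = 108.4 / 77.9
d = 1.392 mm

1.392 mm


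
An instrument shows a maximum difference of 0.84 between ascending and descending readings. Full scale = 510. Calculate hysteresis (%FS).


Hysteresis = (max difference / full scale) * 100%.
H = (0.84 / 510) * 100
H = 0.165 %FS

0.165 %FS


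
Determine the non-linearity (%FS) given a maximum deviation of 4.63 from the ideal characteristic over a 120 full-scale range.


Linearity error = (max deviation / full scale) * 100%.
Linearity = (4.63 / 120) * 100
Linearity = 3.858 %FS

3.858 %FS


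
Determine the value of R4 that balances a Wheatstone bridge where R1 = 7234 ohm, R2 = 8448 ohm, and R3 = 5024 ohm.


At balance: R1*R4 = R2*R3, so R4 = R2*R3/R1.
R4 = 8448 * 5024 / 7234
R4 = 42442752 / 7234
R4 = 5867.12 ohm

5867.12 ohm


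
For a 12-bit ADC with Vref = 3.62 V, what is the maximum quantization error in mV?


The maximum quantization error is +/- LSB/2.
LSB = Vref / 2^n = 3.62 / 4096 = 0.00088379 V
Max error = LSB / 2 = 0.00088379 / 2 = 0.00044189 V
Max error = 0.4419 mV

0.4419 mV


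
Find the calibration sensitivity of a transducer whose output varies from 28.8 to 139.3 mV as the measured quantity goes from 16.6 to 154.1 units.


Sensitivity = (y2 - y1) / (x2 - x1).
S = (139.3 - 28.8) / (154.1 - 16.6)
S = 110.5 / 137.5
S = 0.8036 mV/unit

0.8036 mV/unit


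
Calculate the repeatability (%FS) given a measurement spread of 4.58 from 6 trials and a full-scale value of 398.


Repeatability = (spread / full scale) * 100%.
R = (4.58 / 398) * 100
R = 1.151 %FS

1.151 %FS


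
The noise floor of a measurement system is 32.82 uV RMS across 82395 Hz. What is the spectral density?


Noise spectral density = Vrms / sqrt(BW).
NSD = 32.82 / sqrt(82395)
NSD = 32.82 / 287.0453
NSD = 0.1143 uV/sqrt(Hz)

0.1143 uV/sqrt(Hz)


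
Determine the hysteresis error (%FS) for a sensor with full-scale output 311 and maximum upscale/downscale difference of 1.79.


Hysteresis = (max difference / full scale) * 100%.
H = (1.79 / 311) * 100
H = 0.576 %FS

0.576 %FS


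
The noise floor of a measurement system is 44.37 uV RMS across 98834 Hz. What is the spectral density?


Noise spectral density = Vrms / sqrt(BW).
NSD = 44.37 / sqrt(98834)
NSD = 44.37 / 314.3788
NSD = 0.1411 uV/sqrt(Hz)

0.1411 uV/sqrt(Hz)


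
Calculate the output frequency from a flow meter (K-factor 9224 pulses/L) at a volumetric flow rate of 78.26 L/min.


Frequency = K * Q / 60 (converting L/min to L/s).
f = 9224 * 78.26 / 60
f = 721870.24 / 60
f = 12031.17 Hz

12031.17 Hz


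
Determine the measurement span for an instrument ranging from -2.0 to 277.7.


Span = upper range - lower range.
Span = 277.7 - (-2.0)
Span = 279.7

279.7


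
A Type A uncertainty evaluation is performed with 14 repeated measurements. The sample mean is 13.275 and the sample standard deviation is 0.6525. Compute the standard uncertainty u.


The standard uncertainty for Type A evaluation is u = s / sqrt(n).
u = 0.6525 / sqrt(14)
u = 0.6525 / 3.7417
u = 0.1744

0.1744


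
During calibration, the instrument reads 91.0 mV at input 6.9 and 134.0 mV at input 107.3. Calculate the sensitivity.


Sensitivity = (y2 - y1) / (x2 - x1).
S = (134.0 - 91.0) / (107.3 - 6.9)
S = 43.0 / 100.4
S = 0.4283 mV/unit

0.4283 mV/unit


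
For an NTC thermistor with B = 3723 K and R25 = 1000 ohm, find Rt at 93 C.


NTC thermistor equation: Rt = R25 * exp(B * (1/T - 1/T25)).
T in Kelvin: 366.15 K, T25 = 298.15 K
1/T - 1/T25 = 1/366.15 - 1/298.15 = -0.0006229
B * (1/T - 1/T25) = 3723 * -0.0006229 = -2.319
Rt = 1000 * exp(-2.319) = 98.4 ohm

98.4 ohm


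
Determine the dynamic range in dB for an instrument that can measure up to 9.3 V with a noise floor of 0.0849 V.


Dynamic range = 20 * log10(Vmax / Vnoise).
DR = 20 * log10(9.3 / 0.0849)
DR = 20 * log10(109.54)
DR = 40.79 dB

40.79 dB


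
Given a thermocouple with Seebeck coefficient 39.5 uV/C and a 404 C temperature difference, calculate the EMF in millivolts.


The thermocouple output V = sensitivity * dT.
V = 39.5 uV/C * 404 C
V = 15958.0 uV
V = 15.958 mV

15.958 mV


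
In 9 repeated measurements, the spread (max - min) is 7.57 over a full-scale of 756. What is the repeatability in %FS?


Repeatability = (spread / full scale) * 100%.
R = (7.57 / 756) * 100
R = 1.001 %FS

1.001 %FS


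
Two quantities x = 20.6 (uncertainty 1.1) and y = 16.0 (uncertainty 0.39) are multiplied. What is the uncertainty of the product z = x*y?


For a product z = x*y, the relative uncertainty is:
uz/z = sqrt((ux/x)^2 + (uy/y)^2)
Relative uncertainties: ux/x = 1.1/20.6 = 0.053398
uy/y = 0.39/16.0 = 0.024375
z = 20.6 * 16.0 = 329.6
uz = 329.6 * sqrt(0.053398^2 + 0.024375^2) = 19.347

19.347


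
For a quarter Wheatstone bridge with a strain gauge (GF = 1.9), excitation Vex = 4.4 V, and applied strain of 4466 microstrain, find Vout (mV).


Quarter bridge output: Vout = (GF * epsilon * Vex) / 4.
Vout = (1.9 * 4466e-6 * 4.4) / 4
Vout = 0.03733576 / 4 V
Vout = 0.00933394 V = 9.3339 mV

9.3339 mV


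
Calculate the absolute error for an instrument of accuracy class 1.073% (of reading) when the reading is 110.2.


Absolute error = (accuracy% / 100) * reading.
Error = (1.073 / 100) * 110.2
Error = 0.01073 * 110.2
Error = 1.1824

1.1824


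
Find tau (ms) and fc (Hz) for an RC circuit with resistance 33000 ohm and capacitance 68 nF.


Time constant: tau = R * C.
tau = 33000 * 6.80e-08 = 0.002244 s
tau = 2.244 ms
Cutoff frequency: fc = 1 / (2*pi*R*C).
fc = 1 / (2*pi*0.002244) = 70.92 Hz

tau = 2.244 ms, fc = 70.92 Hz


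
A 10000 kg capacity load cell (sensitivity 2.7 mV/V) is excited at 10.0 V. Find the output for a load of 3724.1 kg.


Vout = rated_output * Vex * (load / capacity).
Vout = 2.7 * 10.0 * (3724.1 / 10000)
Vout = 2.7 * 10.0 * 0.37241
Vout = 10.055 mV

10.055 mV


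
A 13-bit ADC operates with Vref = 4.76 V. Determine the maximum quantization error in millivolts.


The maximum quantization error is +/- LSB/2.
LSB = Vref / 2^n = 4.76 / 8192 = 0.00058105 V
Max error = LSB / 2 = 0.00058105 / 2 = 0.00029053 V
Max error = 0.2905 mV

0.2905 mV


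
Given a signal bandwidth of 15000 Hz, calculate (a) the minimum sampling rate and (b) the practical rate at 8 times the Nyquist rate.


By Nyquist theorem, fs_min = 2 * fmax.
fs_min = 2 * 15000 = 30000 Hz
Practical rate = 8 * fs_min = 8 * 30000 = 240000 Hz

fs_min = 30000 Hz, fs_practical = 240000 Hz


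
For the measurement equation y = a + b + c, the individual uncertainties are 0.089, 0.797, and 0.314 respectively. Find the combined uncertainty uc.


For a sum of independent quantities, uc = sqrt(u1^2 + u2^2 + u3^2).
uc = sqrt(0.089^2 + 0.797^2 + 0.314^2)
uc = sqrt(0.007921 + 0.635209 + 0.098596)
uc = 0.8612

0.8612


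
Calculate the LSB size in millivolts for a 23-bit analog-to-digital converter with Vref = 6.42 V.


The resolution (LSB) of an ADC is Vref / 2^n.
LSB = 6.42 / 2^23
LSB = 6.42 / 8388608
LSB = 7.7e-07 V = 0.00076532 mV

0.00076532 mV


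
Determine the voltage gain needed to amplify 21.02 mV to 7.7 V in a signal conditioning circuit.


Gain = Vout / Vin (converting to same units).
G = 7.7 V / 21.02 mV
G = 7700.0 mV / 21.02 mV
G = 366.32

366.32


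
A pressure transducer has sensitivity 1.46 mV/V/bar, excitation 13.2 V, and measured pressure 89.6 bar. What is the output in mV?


Output = sensitivity * Vex * P.
Vout = 1.46 * 13.2 * 89.6
Vout = 19.272 * 89.6
Vout = 1726.77 mV

1726.77 mV


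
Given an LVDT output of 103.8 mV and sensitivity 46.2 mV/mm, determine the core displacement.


Displacement = Vout / sensitivity.
d = 103.8 / 46.2
d = 2.247 mm

2.247 mm


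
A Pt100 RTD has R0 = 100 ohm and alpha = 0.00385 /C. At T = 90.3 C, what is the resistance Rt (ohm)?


The RTD equation: Rt = R0 * (1 + alpha * T).
Rt = 100 * (1 + 0.00385 * 90.3)
Rt = 100 * (1 + 0.347655)
Rt = 100 * 1.347655
Rt = 134.766 ohm

134.766 ohm


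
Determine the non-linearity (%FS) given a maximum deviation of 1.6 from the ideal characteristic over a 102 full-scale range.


Linearity error = (max deviation / full scale) * 100%.
Linearity = (1.6 / 102) * 100
Linearity = 1.569 %FS

1.569 %FS


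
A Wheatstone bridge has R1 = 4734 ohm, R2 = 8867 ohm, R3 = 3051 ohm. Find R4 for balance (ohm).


At balance: R1*R4 = R2*R3, so R4 = R2*R3/R1.
R4 = 8867 * 3051 / 4734
R4 = 27053217 / 4734
R4 = 5714.66 ohm

5714.66 ohm


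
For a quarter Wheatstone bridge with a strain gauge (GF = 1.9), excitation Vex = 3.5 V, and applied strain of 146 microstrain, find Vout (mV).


Quarter bridge output: Vout = (GF * epsilon * Vex) / 4.
Vout = (1.9 * 146e-6 * 3.5) / 4
Vout = 0.0009709 / 4 V
Vout = 0.00024272 V = 0.2427 mV

0.2427 mV


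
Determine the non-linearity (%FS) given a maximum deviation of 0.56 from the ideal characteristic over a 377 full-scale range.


Linearity error = (max deviation / full scale) * 100%.
Linearity = (0.56 / 377) * 100
Linearity = 0.149 %FS

0.149 %FS


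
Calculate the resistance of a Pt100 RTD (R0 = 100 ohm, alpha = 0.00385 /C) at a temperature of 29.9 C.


The RTD equation: Rt = R0 * (1 + alpha * T).
Rt = 100 * (1 + 0.00385 * 29.9)
Rt = 100 * (1 + 0.115115)
Rt = 100 * 1.115115
Rt = 111.512 ohm

111.512 ohm


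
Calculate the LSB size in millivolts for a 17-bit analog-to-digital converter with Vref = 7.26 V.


The resolution (LSB) of an ADC is Vref / 2^n.
LSB = 7.26 / 2^17
LSB = 7.26 / 131072
LSB = 5.539e-05 V = 0.0553894 mV

0.0553894 mV


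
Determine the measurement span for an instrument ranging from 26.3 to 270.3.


Span = upper range - lower range.
Span = 270.3 - (26.3)
Span = 244.0

244.0


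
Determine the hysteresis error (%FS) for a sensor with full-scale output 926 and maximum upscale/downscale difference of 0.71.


Hysteresis = (max difference / full scale) * 100%.
H = (0.71 / 926) * 100
H = 0.077 %FS

0.077 %FS


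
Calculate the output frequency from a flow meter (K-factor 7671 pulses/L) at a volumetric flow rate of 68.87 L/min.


Frequency = K * Q / 60 (converting L/min to L/s).
f = 7671 * 68.87 / 60
f = 528301.77 / 60
f = 8805.03 Hz

8805.03 Hz


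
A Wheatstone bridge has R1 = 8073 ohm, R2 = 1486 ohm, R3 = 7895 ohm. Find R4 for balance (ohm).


At balance: R1*R4 = R2*R3, so R4 = R2*R3/R1.
R4 = 1486 * 7895 / 8073
R4 = 11731970 / 8073
R4 = 1453.24 ohm

1453.24 ohm


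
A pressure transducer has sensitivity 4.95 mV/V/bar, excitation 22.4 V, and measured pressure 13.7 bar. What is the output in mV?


Output = sensitivity * Vex * P.
Vout = 4.95 * 22.4 * 13.7
Vout = 110.88 * 13.7
Vout = 1519.06 mV

1519.06 mV


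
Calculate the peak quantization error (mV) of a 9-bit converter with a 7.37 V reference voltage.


The maximum quantization error is +/- LSB/2.
LSB = Vref / 2^n = 7.37 / 512 = 0.01439453 V
Max error = LSB / 2 = 0.01439453 / 2 = 0.00719727 V
Max error = 7.1973 mV

7.1973 mV


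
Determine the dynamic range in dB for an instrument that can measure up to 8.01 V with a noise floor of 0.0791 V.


Dynamic range = 20 * log10(Vmax / Vnoise).
DR = 20 * log10(8.01 / 0.0791)
DR = 20 * log10(101.26)
DR = 40.11 dB

40.11 dB


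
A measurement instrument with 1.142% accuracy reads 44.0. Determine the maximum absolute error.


Absolute error = (accuracy% / 100) * reading.
Error = (1.142 / 100) * 44.0
Error = 0.01142 * 44.0
Error = 0.5025

0.5025


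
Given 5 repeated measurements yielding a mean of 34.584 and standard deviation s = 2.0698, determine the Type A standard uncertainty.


The standard uncertainty for Type A evaluation is u = s / sqrt(n).
u = 2.0698 / sqrt(5)
u = 2.0698 / 2.2361
u = 0.9256

0.9256


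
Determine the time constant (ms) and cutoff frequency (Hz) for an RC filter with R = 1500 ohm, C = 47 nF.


Time constant: tau = R * C.
tau = 1500 * 4.70e-08 = 7.05e-05 s
tau = 0.0705 ms
Cutoff frequency: fc = 1 / (2*pi*R*C).
fc = 1 / (2*pi*7.05e-05) = 2257.52 Hz

tau = 0.0705 ms, fc = 2257.52 Hz


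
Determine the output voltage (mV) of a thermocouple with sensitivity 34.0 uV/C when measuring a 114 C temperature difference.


The thermocouple output V = sensitivity * dT.
V = 34.0 uV/C * 114 C
V = 3876.0 uV
V = 3.876 mV

3.876 mV


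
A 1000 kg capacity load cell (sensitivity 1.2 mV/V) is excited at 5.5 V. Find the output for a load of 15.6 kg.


Vout = rated_output * Vex * (load / capacity).
Vout = 1.2 * 5.5 * (15.6 / 1000)
Vout = 1.2 * 5.5 * 0.0156
Vout = 0.103 mV

0.103 mV


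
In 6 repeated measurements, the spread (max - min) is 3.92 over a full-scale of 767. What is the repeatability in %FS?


Repeatability = (spread / full scale) * 100%.
R = (3.92 / 767) * 100
R = 0.511 %FS

0.511 %FS


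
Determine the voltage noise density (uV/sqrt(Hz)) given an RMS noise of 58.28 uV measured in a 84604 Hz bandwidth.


Noise spectral density = Vrms / sqrt(BW).
NSD = 58.28 / sqrt(84604)
NSD = 58.28 / 290.8677
NSD = 0.2004 uV/sqrt(Hz)

0.2004 uV/sqrt(Hz)


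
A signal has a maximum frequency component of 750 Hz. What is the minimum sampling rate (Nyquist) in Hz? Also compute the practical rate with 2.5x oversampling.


By Nyquist theorem, fs_min = 2 * fmax.
fs_min = 2 * 750 = 1500 Hz
Practical rate = 2.5 * fs_min = 2.5 * 1500 = 3750 Hz

fs_min = 1500 Hz, fs_practical = 3750 Hz


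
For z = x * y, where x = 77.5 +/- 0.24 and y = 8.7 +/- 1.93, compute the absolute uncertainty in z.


For a product z = x*y, the relative uncertainty is:
uz/z = sqrt((ux/x)^2 + (uy/y)^2)
Relative uncertainties: ux/x = 0.24/77.5 = 0.003097
uy/y = 1.93/8.7 = 0.221839
z = 77.5 * 8.7 = 674.2
uz = 674.2 * sqrt(0.003097^2 + 0.221839^2) = 149.59

149.59


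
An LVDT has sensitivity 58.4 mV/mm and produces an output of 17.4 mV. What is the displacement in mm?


Displacement = Vout / sensitivity.
d = 17.4 / 58.4
d = 0.298 mm

0.298 mm


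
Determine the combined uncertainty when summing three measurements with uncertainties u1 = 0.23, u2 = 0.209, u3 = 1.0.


For a sum of independent quantities, uc = sqrt(u1^2 + u2^2 + u3^2).
uc = sqrt(0.23^2 + 0.209^2 + 1.0^2)
uc = sqrt(0.0529 + 0.043681 + 1.0)
uc = 1.0472

1.0472


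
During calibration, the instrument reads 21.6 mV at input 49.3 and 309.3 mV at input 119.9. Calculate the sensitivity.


Sensitivity = (y2 - y1) / (x2 - x1).
S = (309.3 - 21.6) / (119.9 - 49.3)
S = 287.7 / 70.6
S = 4.0751 mV/unit

4.0751 mV/unit


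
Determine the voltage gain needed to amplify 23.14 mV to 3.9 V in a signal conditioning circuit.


Gain = Vout / Vin (converting to same units).
G = 3.9 V / 23.14 mV
G = 3900.0 mV / 23.14 mV
G = 168.54

168.54


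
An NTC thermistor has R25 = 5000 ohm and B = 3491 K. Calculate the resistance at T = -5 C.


NTC thermistor equation: Rt = R25 * exp(B * (1/T - 1/T25)).
T in Kelvin: 268.15 K, T25 = 298.15 K
1/T - 1/T25 = 1/268.15 - 1/298.15 = 0.00037524
B * (1/T - 1/T25) = 3491 * 0.00037524 = 1.31
Rt = 5000 * exp(1.31) = 18530.2 ohm

18530.2 ohm


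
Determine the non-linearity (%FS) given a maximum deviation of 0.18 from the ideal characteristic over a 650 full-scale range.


Linearity error = (max deviation / full scale) * 100%.
Linearity = (0.18 / 650) * 100
Linearity = 0.028 %FS

0.028 %FS


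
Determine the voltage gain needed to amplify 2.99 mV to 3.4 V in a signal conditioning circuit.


Gain = Vout / Vin (converting to same units).
G = 3.4 V / 2.99 mV
G = 3400.0 mV / 2.99 mV
G = 1137.12

1137.12


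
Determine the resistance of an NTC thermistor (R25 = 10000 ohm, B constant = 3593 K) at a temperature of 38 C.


NTC thermistor equation: Rt = R25 * exp(B * (1/T - 1/T25)).
T in Kelvin: 311.15 K, T25 = 298.15 K
1/T - 1/T25 = 1/311.15 - 1/298.15 = -0.00014013
B * (1/T - 1/T25) = 3593 * -0.00014013 = -0.5035
Rt = 10000 * exp(-0.5035) = 6044.1 ohm

6044.1 ohm
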